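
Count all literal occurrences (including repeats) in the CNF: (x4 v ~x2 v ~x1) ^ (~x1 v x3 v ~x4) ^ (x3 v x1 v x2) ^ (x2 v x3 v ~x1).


Clause lengths: 3, 3, 3, 3.
Sum = 3 + 3 + 3 + 3 = 12.

12


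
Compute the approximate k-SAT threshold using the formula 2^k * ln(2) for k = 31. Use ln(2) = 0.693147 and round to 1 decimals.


Using the asymptotic formula: threshold ~ 2^k * ln(2).
2^31 = 2147483648.
2147483648 * 0.693147 = 1488521848.2.

1488521848.2


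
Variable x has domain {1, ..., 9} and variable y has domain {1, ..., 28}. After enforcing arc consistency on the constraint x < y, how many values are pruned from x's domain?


For the constraint x < y, x needs a supporting value in y's domain.
x can be at most 27 (one less than y's maximum).
Valid x values from domain: 9 out of 9.
Pruned = 9 - 9 = 0.

0


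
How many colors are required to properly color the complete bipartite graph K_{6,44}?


K_{6,44} is bipartite by definition: the two parts are independent sets, with every edge crossing between them.
Color all vertices in one part with color 1 and all vertices in the other part with color 2.
Since the graph has at least one edge, one color does not suffice.
Chromatic number = 2.

2


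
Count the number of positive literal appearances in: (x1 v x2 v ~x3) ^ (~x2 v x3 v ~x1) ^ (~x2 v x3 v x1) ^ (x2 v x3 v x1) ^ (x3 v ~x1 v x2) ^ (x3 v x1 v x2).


Scan each clause for unnegated literals.
Clause 1: 2 positive; Clause 2: 1 positive; Clause 3: 2 positive; Clause 4: 3 positive; Clause 5: 2 positive; Clause 6: 3 positive.
Total positive literal occurrences = 13.

13


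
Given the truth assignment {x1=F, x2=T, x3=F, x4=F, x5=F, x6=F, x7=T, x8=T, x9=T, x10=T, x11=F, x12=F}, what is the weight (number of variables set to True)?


The weight is the number of variables assigned True.
True variables: x2, x7, x8, x9, x10.
Weight = 5.

5


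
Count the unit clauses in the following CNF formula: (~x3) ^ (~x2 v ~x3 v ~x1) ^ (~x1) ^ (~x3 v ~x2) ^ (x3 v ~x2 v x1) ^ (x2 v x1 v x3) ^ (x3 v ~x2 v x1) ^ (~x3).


A unit clause contains exactly one literal.
Unit clauses found: (~x3), (~x1), (~x3).
Count = 3.

3


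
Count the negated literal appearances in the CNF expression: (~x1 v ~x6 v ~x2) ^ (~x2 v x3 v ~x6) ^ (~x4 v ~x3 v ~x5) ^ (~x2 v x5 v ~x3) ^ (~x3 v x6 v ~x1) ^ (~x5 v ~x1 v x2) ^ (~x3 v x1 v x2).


Scan each clause for negated literals.
Clause 1: 3 negative; Clause 2: 2 negative; Clause 3: 3 negative; Clause 4: 2 negative; Clause 5: 2 negative; Clause 6: 2 negative; Clause 7: 1 negative.
Total negative literal occurrences = 15.

15


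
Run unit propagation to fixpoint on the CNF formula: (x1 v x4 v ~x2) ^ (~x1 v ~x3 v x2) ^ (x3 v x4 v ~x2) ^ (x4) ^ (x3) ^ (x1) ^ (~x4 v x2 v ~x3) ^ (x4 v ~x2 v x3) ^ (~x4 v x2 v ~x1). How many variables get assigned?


Unit propagation repeatedly assigns the literal in any unit clause, then simplifies.
Assignments in order: x4 = T, x3 = T, x1 = T, x2 = T.
No further unit clauses remain.
Total variables assigned = 4.

4


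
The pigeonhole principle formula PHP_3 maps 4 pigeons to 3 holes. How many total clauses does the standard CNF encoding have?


The PHP encoding has two parts:
1) At-least-one-hole clauses: 4 (one per pigeon, each with 3 literals).
2) At-most-one-pigeon-per-hole clauses: 3 holes * C(4,2) = 3 * 6 = 18.
Total clauses = 4 + 18 = 22.

22


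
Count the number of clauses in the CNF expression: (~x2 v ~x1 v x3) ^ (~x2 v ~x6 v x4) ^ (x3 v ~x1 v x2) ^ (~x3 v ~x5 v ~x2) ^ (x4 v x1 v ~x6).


Each group enclosed in parentheses joined by ^ is one clause.
Counting the conjuncts: 5 clauses.

5


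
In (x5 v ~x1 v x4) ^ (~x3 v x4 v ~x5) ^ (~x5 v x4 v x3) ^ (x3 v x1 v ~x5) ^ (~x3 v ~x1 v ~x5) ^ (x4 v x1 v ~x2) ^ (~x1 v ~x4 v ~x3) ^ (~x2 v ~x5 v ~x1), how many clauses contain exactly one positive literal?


A definite clause has exactly one positive literal.
Clause 1: 2 positive -> not definite
Clause 2: 1 positive -> definite
Clause 3: 2 positive -> not definite
Clause 4: 2 positive -> not definite
Clause 5: 0 positive -> not definite
Clause 6: 2 positive -> not definite
Clause 7: 0 positive -> not definite
Clause 8: 0 positive -> not definite
Definite clause count = 1.

1


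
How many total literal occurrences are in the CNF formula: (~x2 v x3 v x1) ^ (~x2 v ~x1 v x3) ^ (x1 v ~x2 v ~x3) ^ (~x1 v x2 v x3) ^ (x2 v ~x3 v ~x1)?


Clause lengths: 3, 3, 3, 3, 3.
Sum = 3 + 3 + 3 + 3 + 3 = 15.

15


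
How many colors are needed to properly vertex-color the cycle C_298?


A cycle on an even number of vertices is bipartite: alternate two colors around the cycle.
Since 298 is even, two colors suffice, and at least two are needed because the graph has edges.
Chromatic number = 2.

2


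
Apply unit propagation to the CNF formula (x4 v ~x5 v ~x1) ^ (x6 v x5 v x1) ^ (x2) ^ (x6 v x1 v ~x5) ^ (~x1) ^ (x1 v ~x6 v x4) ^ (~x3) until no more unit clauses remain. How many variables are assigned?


Unit propagation repeatedly assigns the literal in any unit clause, then simplifies.
Assignments in order: x2 = T, x1 = F, x3 = F.
No further unit clauses remain.
Total variables assigned = 3.

3


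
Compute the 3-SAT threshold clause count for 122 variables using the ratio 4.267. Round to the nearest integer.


The 3-SAT phase transition occurs at approximately 4.267 clauses per variable.
m = 4.267 * 122 = 520.574.
Rounded to nearest integer: 521.

521


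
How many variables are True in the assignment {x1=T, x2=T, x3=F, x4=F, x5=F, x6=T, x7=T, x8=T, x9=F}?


The weight is the number of variables assigned True.
True variables: x1, x2, x6, x7, x8.
Weight = 5.

5


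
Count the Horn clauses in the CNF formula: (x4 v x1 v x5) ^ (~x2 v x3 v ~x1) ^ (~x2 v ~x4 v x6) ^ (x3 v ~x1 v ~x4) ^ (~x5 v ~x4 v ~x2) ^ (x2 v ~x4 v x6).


A Horn clause has at most one positive literal.
Clause 1: 3 positive lit(s) -> not Horn
Clause 2: 1 positive lit(s) -> Horn
Clause 3: 1 positive lit(s) -> Horn
Clause 4: 1 positive lit(s) -> Horn
Clause 5: 0 positive lit(s) -> Horn
Clause 6: 2 positive lit(s) -> not Horn
Total Horn clauses = 4.

4


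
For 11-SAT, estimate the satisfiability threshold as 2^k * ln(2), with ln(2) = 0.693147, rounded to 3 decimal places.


Using the asymptotic formula: threshold ~ 2^k * ln(2).
2^11 = 2048.
2048 * 0.693147 = 1419.565.

1419.565


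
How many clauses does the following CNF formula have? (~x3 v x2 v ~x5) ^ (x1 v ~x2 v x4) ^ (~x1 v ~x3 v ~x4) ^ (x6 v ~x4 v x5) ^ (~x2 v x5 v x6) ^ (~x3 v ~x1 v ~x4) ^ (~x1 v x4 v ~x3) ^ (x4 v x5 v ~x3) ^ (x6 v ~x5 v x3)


Each group enclosed in parentheses joined by ^ is one clause.
Counting the conjuncts: 9 clauses.

9


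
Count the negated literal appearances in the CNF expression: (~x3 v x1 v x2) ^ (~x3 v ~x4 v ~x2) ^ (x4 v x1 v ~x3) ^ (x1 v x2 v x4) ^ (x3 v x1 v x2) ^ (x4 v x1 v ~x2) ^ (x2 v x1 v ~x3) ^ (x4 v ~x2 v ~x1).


Scan each clause for negated literals.
Clause 1: 1 negative; Clause 2: 3 negative; Clause 3: 1 negative; Clause 4: 0 negative; Clause 5: 0 negative; Clause 6: 1 negative; Clause 7: 1 negative; Clause 8: 2 negative.
Total negative literal occurrences = 9.

9


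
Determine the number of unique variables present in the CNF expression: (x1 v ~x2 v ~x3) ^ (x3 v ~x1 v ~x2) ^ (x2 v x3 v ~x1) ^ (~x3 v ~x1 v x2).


Identify each distinct variable in the formula.
Variables found: x1, x2, x3.
Total distinct variables = 3.

3


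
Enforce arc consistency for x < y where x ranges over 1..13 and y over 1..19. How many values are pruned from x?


For the constraint x < y, x needs a supporting value in y's domain.
x can be at most 18 (one less than y's maximum).
Valid x values from domain: 13 out of 13.
Pruned = 13 - 13 = 0.

0


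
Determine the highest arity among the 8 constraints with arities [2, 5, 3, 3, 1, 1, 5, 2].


The arities are: 2, 5, 3, 3, 1, 1, 5, 2.
Scan for the maximum value.
Maximum arity = 5.

5


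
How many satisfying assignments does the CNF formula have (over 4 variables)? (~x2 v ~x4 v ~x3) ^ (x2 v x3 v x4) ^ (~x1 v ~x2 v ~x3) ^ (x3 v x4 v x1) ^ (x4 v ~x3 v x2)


Enumerate all 16 truth assignments over 4 variables.
Test each against every clause.
Satisfying assignments found: 8.

8


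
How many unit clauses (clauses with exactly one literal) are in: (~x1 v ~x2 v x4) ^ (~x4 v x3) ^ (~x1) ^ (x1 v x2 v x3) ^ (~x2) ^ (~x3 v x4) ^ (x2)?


A unit clause contains exactly one literal.
Unit clauses found: (~x1), (~x2), (x2).
Count = 3.

3


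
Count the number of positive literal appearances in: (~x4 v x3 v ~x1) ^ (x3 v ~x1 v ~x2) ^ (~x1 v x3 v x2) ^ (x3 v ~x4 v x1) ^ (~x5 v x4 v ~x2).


Scan each clause for unnegated literals.
Clause 1: 1 positive; Clause 2: 1 positive; Clause 3: 2 positive; Clause 4: 2 positive; Clause 5: 1 positive.
Total positive literal occurrences = 7.

7


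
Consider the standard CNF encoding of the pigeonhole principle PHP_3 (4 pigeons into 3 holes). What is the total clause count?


The PHP encoding has two parts:
1) At-least-one-hole clauses: 4 (one per pigeon, each with 3 literals).
2) At-most-one-pigeon-per-hole clauses: 3 holes * C(4,2) = 3 * 6 = 18.
Total clauses = 4 + 18 = 22.

22


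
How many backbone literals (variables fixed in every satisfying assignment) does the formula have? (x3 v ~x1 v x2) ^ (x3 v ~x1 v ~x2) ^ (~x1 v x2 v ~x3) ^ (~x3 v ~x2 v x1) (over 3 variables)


Find all satisfying assignments: 4 model(s).
Check which variables have the same value in every model.
No variable is fixed across all models.
Backbone size = 0.

0


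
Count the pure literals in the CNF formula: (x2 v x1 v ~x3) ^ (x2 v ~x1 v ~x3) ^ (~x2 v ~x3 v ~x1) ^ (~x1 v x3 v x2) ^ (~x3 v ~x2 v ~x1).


A pure literal appears in only one polarity across all clauses.
No pure literals found.
Count = 0.

0


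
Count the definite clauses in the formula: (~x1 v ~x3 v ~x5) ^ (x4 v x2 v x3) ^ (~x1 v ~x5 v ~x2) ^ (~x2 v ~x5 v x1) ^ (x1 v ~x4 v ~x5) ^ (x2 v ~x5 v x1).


A definite clause has exactly one positive literal.
Clause 1: 0 positive -> not definite
Clause 2: 3 positive -> not definite
Clause 3: 0 positive -> not definite
Clause 4: 1 positive -> definite
Clause 5: 1 positive -> definite
Clause 6: 2 positive -> not definite
Definite clause count = 2.

2


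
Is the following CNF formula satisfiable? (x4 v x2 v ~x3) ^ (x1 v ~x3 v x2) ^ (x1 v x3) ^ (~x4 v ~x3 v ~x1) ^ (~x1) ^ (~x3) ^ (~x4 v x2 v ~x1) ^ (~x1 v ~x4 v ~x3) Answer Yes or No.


Check all 16 possible truth assignments.
Number of satisfying assignments found: 0.
The formula is unsatisfiable.

No


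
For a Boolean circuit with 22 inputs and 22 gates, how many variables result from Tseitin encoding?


The Tseitin transformation introduces one auxiliary variable per gate.
Total variables = inputs + gates = 22 + 22 = 44.

44


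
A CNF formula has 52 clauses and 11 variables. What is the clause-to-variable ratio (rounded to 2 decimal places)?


Clause-to-variable ratio = clauses / variables.
52 / 11 = 4.73.

4.73


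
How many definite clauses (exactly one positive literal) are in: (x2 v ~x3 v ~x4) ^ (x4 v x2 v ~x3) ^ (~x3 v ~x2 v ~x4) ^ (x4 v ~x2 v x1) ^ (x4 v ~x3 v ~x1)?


A definite clause has exactly one positive literal.
Clause 1: 1 positive -> definite
Clause 2: 2 positive -> not definite
Clause 3: 0 positive -> not definite
Clause 4: 2 positive -> not definite
Clause 5: 1 positive -> definite
Definite clause count = 2.

2


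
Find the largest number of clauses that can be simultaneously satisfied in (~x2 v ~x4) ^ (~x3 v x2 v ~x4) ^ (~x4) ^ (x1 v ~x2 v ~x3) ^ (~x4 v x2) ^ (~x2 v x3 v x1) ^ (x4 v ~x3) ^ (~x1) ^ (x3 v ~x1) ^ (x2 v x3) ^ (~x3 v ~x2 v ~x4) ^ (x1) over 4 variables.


Enumerate all 16 truth assignments.
For each, count how many of the 12 clauses are satisfied.
The formula is not fully satisfiable, so the maximum is below 12.
Maximum simultaneously satisfiable clauses = 10.

10


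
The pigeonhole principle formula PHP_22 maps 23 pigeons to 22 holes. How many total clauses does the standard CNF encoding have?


The PHP encoding has two parts:
1) At-least-one-hole clauses: 23 (one per pigeon, each with 22 literals).
2) At-most-one-pigeon-per-hole clauses: 22 holes * C(23,2) = 22 * 253 = 5566.
Total clauses = 23 + 5566 = 5589.

5589


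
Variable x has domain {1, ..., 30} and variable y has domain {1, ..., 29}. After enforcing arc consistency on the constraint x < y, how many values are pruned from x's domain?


For the constraint x < y, x needs a supporting value in y's domain.
x can be at most 28 (one less than y's maximum).
Valid x values from domain: 28 out of 30.
Pruned = 30 - 28 = 2.

2


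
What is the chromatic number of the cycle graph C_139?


An odd cycle cannot be 2-colored: alternating two colors around the cycle returns to the start with a conflict.
Since 139 is odd, three colors are required (and three suffice).
Chromatic number = 3.

3


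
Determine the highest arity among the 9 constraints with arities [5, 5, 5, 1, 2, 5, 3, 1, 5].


The arities are: 5, 5, 5, 1, 2, 5, 3, 1, 5.
Scan for the maximum value.
Maximum arity = 5.

5


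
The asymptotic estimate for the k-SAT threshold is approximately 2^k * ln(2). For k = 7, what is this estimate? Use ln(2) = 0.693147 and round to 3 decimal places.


Using the asymptotic formula: threshold ~ 2^k * ln(2).
2^7 = 128.
128 * 0.693147 = 88.723.

88.723


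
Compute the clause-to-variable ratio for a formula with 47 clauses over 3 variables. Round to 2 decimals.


Clause-to-variable ratio = clauses / variables.
47 / 3 = 15.67.

15.67


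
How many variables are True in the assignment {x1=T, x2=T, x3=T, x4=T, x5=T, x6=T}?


The weight is the number of variables assigned True.
True variables: x1, x2, x3, x4, x5, x6.
Weight = 6.

6


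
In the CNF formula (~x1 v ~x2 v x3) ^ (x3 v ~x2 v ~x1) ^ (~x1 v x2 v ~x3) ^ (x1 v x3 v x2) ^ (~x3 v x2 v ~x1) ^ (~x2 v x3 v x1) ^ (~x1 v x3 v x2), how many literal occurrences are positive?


Scan each clause for unnegated literals.
Clause 1: 1 positive; Clause 2: 1 positive; Clause 3: 1 positive; Clause 4: 3 positive; Clause 5: 1 positive; Clause 6: 2 positive; Clause 7: 2 positive.
Total positive literal occurrences = 11.

11


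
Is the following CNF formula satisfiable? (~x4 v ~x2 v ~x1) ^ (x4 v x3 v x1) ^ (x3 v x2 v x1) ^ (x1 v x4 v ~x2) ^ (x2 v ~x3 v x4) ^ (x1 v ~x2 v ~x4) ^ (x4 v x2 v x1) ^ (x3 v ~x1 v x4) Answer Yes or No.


Check all 16 possible truth assignments.
Number of satisfying assignments found: 4.
The formula is satisfiable.

Yes


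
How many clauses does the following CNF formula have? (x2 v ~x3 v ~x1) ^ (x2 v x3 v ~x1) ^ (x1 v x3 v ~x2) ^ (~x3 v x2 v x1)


Each group enclosed in parentheses joined by ^ is one clause.
Counting the conjuncts: 4 clauses.

4


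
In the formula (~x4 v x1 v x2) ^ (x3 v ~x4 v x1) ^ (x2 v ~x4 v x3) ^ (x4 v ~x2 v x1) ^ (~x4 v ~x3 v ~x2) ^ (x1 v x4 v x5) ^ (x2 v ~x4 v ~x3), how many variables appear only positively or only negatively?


A pure literal appears in only one polarity across all clauses.
Pure literals: x1 (positive only), x5 (positive only).
Count = 2.

2


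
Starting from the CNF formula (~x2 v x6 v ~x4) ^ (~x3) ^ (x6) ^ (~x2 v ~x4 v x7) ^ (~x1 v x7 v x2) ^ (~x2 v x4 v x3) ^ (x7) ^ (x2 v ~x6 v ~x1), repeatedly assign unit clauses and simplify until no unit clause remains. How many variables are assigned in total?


Unit propagation repeatedly assigns the literal in any unit clause, then simplifies.
Assignments in order: x3 = F, x6 = T, x7 = T.
No further unit clauses remain.
Total variables assigned = 3.

3


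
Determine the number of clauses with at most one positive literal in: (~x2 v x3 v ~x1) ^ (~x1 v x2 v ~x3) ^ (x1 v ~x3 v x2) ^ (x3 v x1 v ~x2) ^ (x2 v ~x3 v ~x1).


A Horn clause has at most one positive literal.
Clause 1: 1 positive lit(s) -> Horn
Clause 2: 1 positive lit(s) -> Horn
Clause 3: 2 positive lit(s) -> not Horn
Clause 4: 2 positive lit(s) -> not Horn
Clause 5: 1 positive lit(s) -> Horn
Total Horn clauses = 3.

3


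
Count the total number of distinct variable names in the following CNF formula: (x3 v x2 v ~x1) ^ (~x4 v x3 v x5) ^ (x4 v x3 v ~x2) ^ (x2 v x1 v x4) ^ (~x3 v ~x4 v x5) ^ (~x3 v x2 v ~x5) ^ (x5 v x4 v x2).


Identify each distinct variable in the formula.
Variables found: x1, x2, x3, x4, x5.
Total distinct variables = 5.

5


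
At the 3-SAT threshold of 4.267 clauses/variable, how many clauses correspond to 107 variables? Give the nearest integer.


The 3-SAT phase transition occurs at approximately 4.267 clauses per variable.
m = 4.267 * 107 = 456.569.
Rounded to nearest integer: 457.

457


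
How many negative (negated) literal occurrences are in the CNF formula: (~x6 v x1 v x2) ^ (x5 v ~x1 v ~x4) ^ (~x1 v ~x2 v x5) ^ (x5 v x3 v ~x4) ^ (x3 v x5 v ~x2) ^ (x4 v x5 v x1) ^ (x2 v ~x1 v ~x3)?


Scan each clause for negated literals.
Clause 1: 1 negative; Clause 2: 2 negative; Clause 3: 2 negative; Clause 4: 1 negative; Clause 5: 1 negative; Clause 6: 0 negative; Clause 7: 2 negative.
Total negative literal occurrences = 9.

9


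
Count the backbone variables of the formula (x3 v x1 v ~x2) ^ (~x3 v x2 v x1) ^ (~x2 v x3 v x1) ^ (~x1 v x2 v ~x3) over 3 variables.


Find all satisfying assignments: 5 model(s).
Check which variables have the same value in every model.
No variable is fixed across all models.
Backbone size = 0.

0


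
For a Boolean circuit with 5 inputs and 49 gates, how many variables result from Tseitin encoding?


The Tseitin transformation introduces one auxiliary variable per gate.
Total variables = inputs + gates = 5 + 49 = 54.

54


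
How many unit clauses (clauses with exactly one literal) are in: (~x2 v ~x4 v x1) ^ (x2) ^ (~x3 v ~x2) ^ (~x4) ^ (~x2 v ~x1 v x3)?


A unit clause contains exactly one literal.
Unit clauses found: (x2), (~x4).
Count = 2.

2


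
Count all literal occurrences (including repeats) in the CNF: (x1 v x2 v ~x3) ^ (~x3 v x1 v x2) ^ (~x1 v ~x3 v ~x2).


Clause lengths: 3, 3, 3.
Sum = 3 + 3 + 3 = 9.

9


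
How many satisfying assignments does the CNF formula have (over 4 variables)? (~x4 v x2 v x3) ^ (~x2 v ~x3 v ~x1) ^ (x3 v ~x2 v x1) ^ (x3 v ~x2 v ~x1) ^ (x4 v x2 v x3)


Enumerate all 16 truth assignments over 4 variables.
Test each against every clause.
Satisfying assignments found: 6.

6


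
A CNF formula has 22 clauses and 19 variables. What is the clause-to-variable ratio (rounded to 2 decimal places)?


Clause-to-variable ratio = clauses / variables.
22 / 19 = 1.16.

1.16


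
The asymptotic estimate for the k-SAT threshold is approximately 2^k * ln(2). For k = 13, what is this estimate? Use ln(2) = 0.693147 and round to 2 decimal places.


Using the asymptotic formula: threshold ~ 2^k * ln(2).
2^13 = 8192.
8192 * 0.693147 = 5678.26.

5678.26


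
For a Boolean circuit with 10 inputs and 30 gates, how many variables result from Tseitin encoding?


The Tseitin transformation introduces one auxiliary variable per gate.
Total variables = inputs + gates = 10 + 30 = 40.

40


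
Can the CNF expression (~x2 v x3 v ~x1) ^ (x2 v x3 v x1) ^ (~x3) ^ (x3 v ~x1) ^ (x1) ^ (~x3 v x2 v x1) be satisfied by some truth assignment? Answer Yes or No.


Check all 8 possible truth assignments.
Number of satisfying assignments found: 0.
The formula is unsatisfiable.

No


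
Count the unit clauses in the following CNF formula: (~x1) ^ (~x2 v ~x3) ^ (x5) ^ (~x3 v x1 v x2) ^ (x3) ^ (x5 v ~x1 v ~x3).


A unit clause contains exactly one literal.
Unit clauses found: (~x1), (x5), (x3).
Count = 3.

3


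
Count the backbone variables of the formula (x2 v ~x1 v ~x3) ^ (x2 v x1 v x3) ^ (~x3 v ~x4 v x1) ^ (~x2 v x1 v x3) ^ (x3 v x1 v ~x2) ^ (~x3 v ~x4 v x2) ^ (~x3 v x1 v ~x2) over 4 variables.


Find all satisfying assignments: 7 model(s).
Check which variables have the same value in every model.
No variable is fixed across all models.
Backbone size = 0.

0


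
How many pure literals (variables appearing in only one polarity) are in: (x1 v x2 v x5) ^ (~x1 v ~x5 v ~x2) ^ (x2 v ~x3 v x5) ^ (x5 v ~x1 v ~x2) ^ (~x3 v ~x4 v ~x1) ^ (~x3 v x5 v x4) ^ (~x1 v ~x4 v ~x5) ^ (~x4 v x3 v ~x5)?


A pure literal appears in only one polarity across all clauses.
No pure literals found.
Count = 0.

0


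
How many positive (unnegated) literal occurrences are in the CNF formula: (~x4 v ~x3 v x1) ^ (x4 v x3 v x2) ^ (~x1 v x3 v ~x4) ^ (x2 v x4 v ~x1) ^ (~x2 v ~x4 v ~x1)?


Scan each clause for unnegated literals.
Clause 1: 1 positive; Clause 2: 3 positive; Clause 3: 1 positive; Clause 4: 2 positive; Clause 5: 0 positive.
Total positive literal occurrences = 7.

7


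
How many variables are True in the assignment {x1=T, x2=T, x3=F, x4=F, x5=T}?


The weight is the number of variables assigned True.
True variables: x1, x2, x5.
Weight = 3.

3


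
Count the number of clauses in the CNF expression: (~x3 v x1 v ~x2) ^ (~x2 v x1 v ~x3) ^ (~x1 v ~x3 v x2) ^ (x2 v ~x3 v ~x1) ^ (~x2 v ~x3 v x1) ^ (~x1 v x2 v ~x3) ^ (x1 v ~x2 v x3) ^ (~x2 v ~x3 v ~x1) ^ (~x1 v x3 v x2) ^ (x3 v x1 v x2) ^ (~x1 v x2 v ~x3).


Each group enclosed in parentheses joined by ^ is one clause.
Counting the conjuncts: 11 clauses.

11


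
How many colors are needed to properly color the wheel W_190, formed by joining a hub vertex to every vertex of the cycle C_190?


W_190 consists of the cycle C_190 together with a hub vertex adjacent to every cycle vertex.
The cycle C_190 needs 2 colors (even cycle -> 2).
The hub is adjacent to every cycle vertex, so it must receive a new color distinct from all of them.
Chromatic number = 2 + 1 = 3.

3


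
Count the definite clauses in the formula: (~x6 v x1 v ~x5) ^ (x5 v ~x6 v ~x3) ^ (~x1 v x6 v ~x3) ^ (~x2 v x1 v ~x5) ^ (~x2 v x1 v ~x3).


A definite clause has exactly one positive literal.
Clause 1: 1 positive -> definite
Clause 2: 1 positive -> definite
Clause 3: 1 positive -> definite
Clause 4: 1 positive -> definite
Clause 5: 1 positive -> definite
Definite clause count = 5.

5


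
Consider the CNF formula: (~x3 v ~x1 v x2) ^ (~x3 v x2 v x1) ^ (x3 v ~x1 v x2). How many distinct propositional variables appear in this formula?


Identify each distinct variable in the formula.
Variables found: x1, x2, x3.
Total distinct variables = 3.

3


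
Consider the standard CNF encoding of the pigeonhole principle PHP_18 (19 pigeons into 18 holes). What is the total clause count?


The PHP encoding has two parts:
1) At-least-one-hole clauses: 19 (one per pigeon, each with 18 literals).
2) At-most-one-pigeon-per-hole clauses: 18 holes * C(19,2) = 18 * 171 = 3078.
Total clauses = 19 + 3078 = 3097.

3097


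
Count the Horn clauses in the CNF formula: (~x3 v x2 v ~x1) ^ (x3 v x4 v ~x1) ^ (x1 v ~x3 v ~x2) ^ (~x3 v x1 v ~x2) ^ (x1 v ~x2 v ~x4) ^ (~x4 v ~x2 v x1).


A Horn clause has at most one positive literal.
Clause 1: 1 positive lit(s) -> Horn
Clause 2: 2 positive lit(s) -> not Horn
Clause 3: 1 positive lit(s) -> Horn
Clause 4: 1 positive lit(s) -> Horn
Clause 5: 1 positive lit(s) -> Horn
Clause 6: 1 positive lit(s) -> Horn
Total Horn clauses = 5.

5


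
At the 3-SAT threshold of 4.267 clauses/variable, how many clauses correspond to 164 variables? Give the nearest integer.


The 3-SAT phase transition occurs at approximately 4.267 clauses per variable.
m = 4.267 * 164 = 699.788.
Rounded to nearest integer: 700.

700


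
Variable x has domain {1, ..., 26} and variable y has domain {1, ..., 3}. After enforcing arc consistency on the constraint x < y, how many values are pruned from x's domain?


For the constraint x < y, x needs a supporting value in y's domain.
x can be at most 2 (one less than y's maximum).
Valid x values from domain: 2 out of 26.
Pruned = 26 - 2 = 24.

24


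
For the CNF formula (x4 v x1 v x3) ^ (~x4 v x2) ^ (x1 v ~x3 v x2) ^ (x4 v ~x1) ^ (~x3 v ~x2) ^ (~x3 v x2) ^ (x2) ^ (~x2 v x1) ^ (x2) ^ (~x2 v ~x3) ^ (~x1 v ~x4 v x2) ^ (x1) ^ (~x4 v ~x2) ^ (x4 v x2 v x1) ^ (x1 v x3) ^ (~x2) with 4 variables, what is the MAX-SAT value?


Enumerate all 16 truth assignments.
For each, count how many of the 16 clauses are satisfied.
The formula is not fully satisfiable, so the maximum is below 16.
Maximum simultaneously satisfiable clauses = 14.

14


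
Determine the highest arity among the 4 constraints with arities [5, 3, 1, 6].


The arities are: 5, 3, 1, 6.
Scan for the maximum value.
Maximum arity = 6.

6


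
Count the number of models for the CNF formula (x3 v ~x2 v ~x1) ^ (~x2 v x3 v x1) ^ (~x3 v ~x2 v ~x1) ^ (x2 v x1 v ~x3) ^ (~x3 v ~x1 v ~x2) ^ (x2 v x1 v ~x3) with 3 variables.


Enumerate all 8 truth assignments over 3 variables.
Test each against every clause.
Satisfying assignments found: 4.

4


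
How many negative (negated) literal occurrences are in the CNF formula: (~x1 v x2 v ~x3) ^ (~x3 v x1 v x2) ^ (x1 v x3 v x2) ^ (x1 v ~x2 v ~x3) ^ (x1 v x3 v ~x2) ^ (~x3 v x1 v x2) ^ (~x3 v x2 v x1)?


Scan each clause for negated literals.
Clause 1: 2 negative; Clause 2: 1 negative; Clause 3: 0 negative; Clause 4: 2 negative; Clause 5: 1 negative; Clause 6: 1 negative; Clause 7: 1 negative.
Total negative literal occurrences = 8.

8


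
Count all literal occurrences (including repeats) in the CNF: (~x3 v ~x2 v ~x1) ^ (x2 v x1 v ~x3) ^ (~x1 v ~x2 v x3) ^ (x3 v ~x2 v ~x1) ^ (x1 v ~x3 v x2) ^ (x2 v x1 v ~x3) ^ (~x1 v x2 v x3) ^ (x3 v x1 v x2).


Clause lengths: 3, 3, 3, 3, 3, 3, 3, 3.
Sum = 3 + 3 + 3 + 3 + 3 + 3 + 3 + 3 = 24.

24


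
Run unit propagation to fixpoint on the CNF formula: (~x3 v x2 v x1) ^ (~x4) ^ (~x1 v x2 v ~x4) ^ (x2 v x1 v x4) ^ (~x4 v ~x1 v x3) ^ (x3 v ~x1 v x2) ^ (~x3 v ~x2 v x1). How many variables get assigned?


Unit propagation repeatedly assigns the literal in any unit clause, then simplifies.
Assignments in order: x4 = F.
No further unit clauses remain.
Total variables assigned = 1.

1


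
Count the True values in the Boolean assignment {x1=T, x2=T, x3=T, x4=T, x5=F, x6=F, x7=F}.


The weight is the number of variables assigned True.
True variables: x1, x2, x3, x4.
Weight = 4.

4


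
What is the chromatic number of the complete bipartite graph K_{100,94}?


K_{100,94} is bipartite by definition: the two parts are independent sets, with every edge crossing between them.
Color all vertices in one part with color 1 and all vertices in the other part with color 2.
Since the graph has at least one edge, one color does not suffice.
Chromatic number = 2.

2


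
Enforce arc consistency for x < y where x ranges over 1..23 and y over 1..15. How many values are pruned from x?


For the constraint x < y, x needs a supporting value in y's domain.
x can be at most 14 (one less than y's maximum).
Valid x values from domain: 14 out of 23.
Pruned = 23 - 14 = 9.

9


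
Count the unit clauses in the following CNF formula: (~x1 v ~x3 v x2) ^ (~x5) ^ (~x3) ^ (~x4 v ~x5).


A unit clause contains exactly one literal.
Unit clauses found: (~x5), (~x3).
Count = 2.

2


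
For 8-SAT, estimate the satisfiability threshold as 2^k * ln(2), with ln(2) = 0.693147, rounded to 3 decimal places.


Using the asymptotic formula: threshold ~ 2^k * ln(2).
2^8 = 256.
256 * 0.693147 = 177.446.

177.446


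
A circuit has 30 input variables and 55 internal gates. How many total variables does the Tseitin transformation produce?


The Tseitin transformation introduces one auxiliary variable per gate.
Total variables = inputs + gates = 30 + 55 = 85.

85


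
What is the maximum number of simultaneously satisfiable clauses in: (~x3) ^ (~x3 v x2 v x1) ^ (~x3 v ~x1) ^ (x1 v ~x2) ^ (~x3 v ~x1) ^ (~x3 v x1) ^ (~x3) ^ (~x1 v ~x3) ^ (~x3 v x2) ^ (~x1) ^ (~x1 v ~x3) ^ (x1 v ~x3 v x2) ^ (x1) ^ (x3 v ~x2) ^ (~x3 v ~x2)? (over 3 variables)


Enumerate all 8 truth assignments.
For each, count how many of the 15 clauses are satisfied.
The formula is not fully satisfiable, so the maximum is below 15.
Maximum simultaneously satisfiable clauses = 14.

14


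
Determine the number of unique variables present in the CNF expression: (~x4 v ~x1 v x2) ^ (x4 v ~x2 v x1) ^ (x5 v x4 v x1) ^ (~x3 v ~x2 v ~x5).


Identify each distinct variable in the formula.
Variables found: x1, x2, x3, x4, x5.
Total distinct variables = 5.

5


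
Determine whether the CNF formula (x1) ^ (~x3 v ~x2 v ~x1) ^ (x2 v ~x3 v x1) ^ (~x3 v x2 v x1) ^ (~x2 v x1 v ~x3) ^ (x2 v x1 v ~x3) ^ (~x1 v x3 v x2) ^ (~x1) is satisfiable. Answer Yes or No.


Check all 8 possible truth assignments.
Number of satisfying assignments found: 0.
The formula is unsatisfiable.

No


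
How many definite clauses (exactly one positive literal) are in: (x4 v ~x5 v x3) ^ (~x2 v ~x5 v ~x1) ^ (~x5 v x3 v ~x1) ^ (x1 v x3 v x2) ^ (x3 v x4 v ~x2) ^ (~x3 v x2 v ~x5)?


A definite clause has exactly one positive literal.
Clause 1: 2 positive -> not definite
Clause 2: 0 positive -> not definite
Clause 3: 1 positive -> definite
Clause 4: 3 positive -> not definite
Clause 5: 2 positive -> not definite
Clause 6: 1 positive -> definite
Definite clause count = 2.

2


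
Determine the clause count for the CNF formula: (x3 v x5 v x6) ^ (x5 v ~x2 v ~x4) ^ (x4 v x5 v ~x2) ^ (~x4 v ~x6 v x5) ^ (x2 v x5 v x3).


Each group enclosed in parentheses joined by ^ is one clause.
Counting the conjuncts: 5 clauses.

5


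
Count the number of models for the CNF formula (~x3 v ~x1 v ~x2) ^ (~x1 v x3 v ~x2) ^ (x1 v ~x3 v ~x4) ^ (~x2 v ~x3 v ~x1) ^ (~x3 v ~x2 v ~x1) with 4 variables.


Enumerate all 16 truth assignments over 4 variables.
Test each against every clause.
Satisfying assignments found: 10.

10


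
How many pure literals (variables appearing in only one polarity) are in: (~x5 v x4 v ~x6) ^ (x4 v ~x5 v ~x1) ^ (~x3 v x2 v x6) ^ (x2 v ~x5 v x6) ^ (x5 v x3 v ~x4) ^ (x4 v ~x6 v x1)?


A pure literal appears in only one polarity across all clauses.
Pure literals: x2 (positive only).
Count = 1.

1


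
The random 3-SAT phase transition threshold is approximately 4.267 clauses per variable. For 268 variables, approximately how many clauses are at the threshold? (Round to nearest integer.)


The 3-SAT phase transition occurs at approximately 4.267 clauses per variable.
m = 4.267 * 268 = 1143.556.
Rounded to nearest integer: 1144.

1144


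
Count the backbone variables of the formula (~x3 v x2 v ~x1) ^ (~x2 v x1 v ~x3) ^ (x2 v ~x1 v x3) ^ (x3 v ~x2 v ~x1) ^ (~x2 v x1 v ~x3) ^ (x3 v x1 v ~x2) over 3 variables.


Find all satisfying assignments: 3 model(s).
Check which variables have the same value in every model.
No variable is fixed across all models.
Backbone size = 0.

0


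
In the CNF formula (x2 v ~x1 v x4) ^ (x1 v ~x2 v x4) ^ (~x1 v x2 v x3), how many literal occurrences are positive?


Scan each clause for unnegated literals.
Clause 1: 2 positive; Clause 2: 2 positive; Clause 3: 2 positive.
Total positive literal occurrences = 6.

6


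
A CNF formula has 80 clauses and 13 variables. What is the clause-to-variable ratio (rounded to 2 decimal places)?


Clause-to-variable ratio = clauses / variables.
80 / 13 = 6.15.

6.15


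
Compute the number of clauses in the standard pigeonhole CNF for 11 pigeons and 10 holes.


The PHP encoding has two parts:
1) At-least-one-hole clauses: 11 (one per pigeon, each with 10 literals).
2) At-most-one-pigeon-per-hole clauses: 10 holes * C(11,2) = 10 * 55 = 550.
Total clauses = 11 + 550 = 561.

561


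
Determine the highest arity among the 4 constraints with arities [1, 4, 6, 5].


The arities are: 1, 4, 6, 5.
Scan for the maximum value.
Maximum arity = 6.

6


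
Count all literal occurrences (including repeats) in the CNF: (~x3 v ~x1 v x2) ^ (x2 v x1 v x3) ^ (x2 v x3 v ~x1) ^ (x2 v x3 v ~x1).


Clause lengths: 3, 3, 3, 3.
Sum = 3 + 3 + 3 + 3 = 12.

12


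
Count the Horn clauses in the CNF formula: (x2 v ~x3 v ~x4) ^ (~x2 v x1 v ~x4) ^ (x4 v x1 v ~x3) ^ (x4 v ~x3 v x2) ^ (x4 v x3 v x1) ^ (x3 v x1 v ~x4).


A Horn clause has at most one positive literal.
Clause 1: 1 positive lit(s) -> Horn
Clause 2: 1 positive lit(s) -> Horn
Clause 3: 2 positive lit(s) -> not Horn
Clause 4: 2 positive lit(s) -> not Horn
Clause 5: 3 positive lit(s) -> not Horn
Clause 6: 2 positive lit(s) -> not Horn
Total Horn clauses = 2.

2


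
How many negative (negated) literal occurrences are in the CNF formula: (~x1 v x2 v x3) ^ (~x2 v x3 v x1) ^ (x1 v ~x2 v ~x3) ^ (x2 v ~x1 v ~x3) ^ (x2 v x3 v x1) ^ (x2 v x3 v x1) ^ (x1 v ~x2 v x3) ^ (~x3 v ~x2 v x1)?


Scan each clause for negated literals.
Clause 1: 1 negative; Clause 2: 1 negative; Clause 3: 2 negative; Clause 4: 2 negative; Clause 5: 0 negative; Clause 6: 0 negative; Clause 7: 1 negative; Clause 8: 2 negative.
Total negative literal occurrences = 9.

9


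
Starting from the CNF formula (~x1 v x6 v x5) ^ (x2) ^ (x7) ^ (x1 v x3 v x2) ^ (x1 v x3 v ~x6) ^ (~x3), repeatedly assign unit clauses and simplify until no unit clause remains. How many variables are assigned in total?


Unit propagation repeatedly assigns the literal in any unit clause, then simplifies.
Assignments in order: x2 = T, x7 = T, x3 = F.
No further unit clauses remain.
Total variables assigned = 3.

3


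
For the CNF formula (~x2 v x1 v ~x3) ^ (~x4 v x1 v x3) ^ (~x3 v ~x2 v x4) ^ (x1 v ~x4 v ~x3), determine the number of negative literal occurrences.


Scan each clause for negated literals.
Clause 1: 2 negative; Clause 2: 1 negative; Clause 3: 2 negative; Clause 4: 2 negative.
Total negative literal occurrences = 7.

7


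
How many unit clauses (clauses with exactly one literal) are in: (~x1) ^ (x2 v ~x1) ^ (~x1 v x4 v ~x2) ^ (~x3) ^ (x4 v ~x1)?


A unit clause contains exactly one literal.
Unit clauses found: (~x1), (~x3).
Count = 2.

2


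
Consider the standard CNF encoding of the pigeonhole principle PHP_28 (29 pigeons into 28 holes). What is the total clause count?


The PHP encoding has two parts:
1) At-least-one-hole clauses: 29 (one per pigeon, each with 28 literals).
2) At-most-one-pigeon-per-hole clauses: 28 holes * C(29,2) = 28 * 406 = 11368.
Total clauses = 29 + 11368 = 11397.

11397


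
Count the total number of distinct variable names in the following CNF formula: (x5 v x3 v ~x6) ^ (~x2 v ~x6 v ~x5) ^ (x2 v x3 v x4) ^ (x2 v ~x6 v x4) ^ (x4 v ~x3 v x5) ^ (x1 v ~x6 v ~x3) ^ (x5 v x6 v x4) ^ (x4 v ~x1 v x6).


Identify each distinct variable in the formula.
Variables found: x1, x2, x3, x4, x5, x6.
Total distinct variables = 6.

6


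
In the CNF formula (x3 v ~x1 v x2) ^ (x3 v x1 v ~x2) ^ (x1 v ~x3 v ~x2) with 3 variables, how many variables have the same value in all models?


Find all satisfying assignments: 5 model(s).
Check which variables have the same value in every model.
No variable is fixed across all models.
Backbone size = 0.

0


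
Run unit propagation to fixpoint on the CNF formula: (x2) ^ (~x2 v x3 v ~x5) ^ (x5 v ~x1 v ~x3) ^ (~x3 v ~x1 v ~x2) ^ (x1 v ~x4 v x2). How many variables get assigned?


Unit propagation repeatedly assigns the literal in any unit clause, then simplifies.
Assignments in order: x2 = T.
No further unit clauses remain.
Total variables assigned = 1.

1


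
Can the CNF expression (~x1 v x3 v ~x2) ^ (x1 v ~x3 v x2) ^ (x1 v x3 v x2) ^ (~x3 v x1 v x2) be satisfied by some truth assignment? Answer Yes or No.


Check all 8 possible truth assignments.
Number of satisfying assignments found: 5.
The formula is satisfiable.

Yes


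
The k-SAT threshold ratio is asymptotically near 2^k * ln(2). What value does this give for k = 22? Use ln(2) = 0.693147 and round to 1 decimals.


Using the asymptotic formula: threshold ~ 2^k * ln(2).
2^22 = 4194304.
4194304 * 0.693147 = 2907269.2.

2907269.2


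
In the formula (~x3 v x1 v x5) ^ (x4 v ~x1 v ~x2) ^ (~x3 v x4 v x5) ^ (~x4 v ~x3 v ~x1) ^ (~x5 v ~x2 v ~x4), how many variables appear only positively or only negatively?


A pure literal appears in only one polarity across all clauses.
Pure literals: x2 (negative only), x3 (negative only).
Count = 2.

2


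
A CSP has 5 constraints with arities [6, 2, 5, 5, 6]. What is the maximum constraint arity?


The arities are: 6, 2, 5, 5, 6.
Scan for the maximum value.
Maximum arity = 6.

6


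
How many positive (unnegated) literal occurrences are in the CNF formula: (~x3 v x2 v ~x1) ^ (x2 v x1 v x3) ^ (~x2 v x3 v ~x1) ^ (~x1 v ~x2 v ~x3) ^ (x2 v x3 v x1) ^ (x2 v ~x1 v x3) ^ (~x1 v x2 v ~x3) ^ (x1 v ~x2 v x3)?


Scan each clause for unnegated literals.
Clause 1: 1 positive; Clause 2: 3 positive; Clause 3: 1 positive; Clause 4: 0 positive; Clause 5: 3 positive; Clause 6: 2 positive; Clause 7: 1 positive; Clause 8: 2 positive.
Total positive literal occurrences = 13.

13


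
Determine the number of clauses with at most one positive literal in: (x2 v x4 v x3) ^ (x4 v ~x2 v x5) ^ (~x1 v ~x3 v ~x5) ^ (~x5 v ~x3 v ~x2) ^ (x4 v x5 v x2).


A Horn clause has at most one positive literal.
Clause 1: 3 positive lit(s) -> not Horn
Clause 2: 2 positive lit(s) -> not Horn
Clause 3: 0 positive lit(s) -> Horn
Clause 4: 0 positive lit(s) -> Horn
Clause 5: 3 positive lit(s) -> not Horn
Total Horn clauses = 2.

2


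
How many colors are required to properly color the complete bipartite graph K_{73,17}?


K_{73,17} is bipartite by definition: the two parts are independent sets, with every edge crossing between them.
Color all vertices in one part with color 1 and all vertices in the other part with color 2.
Since the graph has at least one edge, one color does not suffice.
Chromatic number = 2.

2


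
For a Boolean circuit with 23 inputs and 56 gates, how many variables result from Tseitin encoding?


The Tseitin transformation introduces one auxiliary variable per gate.
Total variables = inputs + gates = 23 + 56 = 79.

79


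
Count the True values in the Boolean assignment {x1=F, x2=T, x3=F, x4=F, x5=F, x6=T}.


The weight is the number of variables assigned True.
True variables: x2, x6.
Weight = 2.

2


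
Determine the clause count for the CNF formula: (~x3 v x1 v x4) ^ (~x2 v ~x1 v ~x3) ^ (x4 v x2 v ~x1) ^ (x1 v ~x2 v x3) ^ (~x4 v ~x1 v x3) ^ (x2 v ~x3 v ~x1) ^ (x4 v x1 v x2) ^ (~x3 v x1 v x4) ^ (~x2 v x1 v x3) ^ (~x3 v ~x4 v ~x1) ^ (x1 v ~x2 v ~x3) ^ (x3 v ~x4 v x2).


Each group enclosed in parentheses joined by ^ is one clause.
Counting the conjuncts: 12 clauses.

12


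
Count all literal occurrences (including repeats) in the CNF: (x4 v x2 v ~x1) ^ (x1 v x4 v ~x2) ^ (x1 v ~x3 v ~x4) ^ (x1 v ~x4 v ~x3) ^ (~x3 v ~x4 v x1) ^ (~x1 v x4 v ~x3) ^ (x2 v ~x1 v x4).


Clause lengths: 3, 3, 3, 3, 3, 3, 3.
Sum = 3 + 3 + 3 + 3 + 3 + 3 + 3 = 21.

21


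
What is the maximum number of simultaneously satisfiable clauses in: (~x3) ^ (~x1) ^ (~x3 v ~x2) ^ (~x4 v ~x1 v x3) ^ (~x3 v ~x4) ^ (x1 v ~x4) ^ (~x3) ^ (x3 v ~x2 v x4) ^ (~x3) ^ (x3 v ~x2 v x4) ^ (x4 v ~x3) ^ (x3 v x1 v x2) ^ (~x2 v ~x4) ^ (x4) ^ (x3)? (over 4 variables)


Enumerate all 16 truth assignments.
For each, count how many of the 15 clauses are satisfied.
The formula is not fully satisfiable, so the maximum is below 15.
Maximum simultaneously satisfiable clauses = 12.

12


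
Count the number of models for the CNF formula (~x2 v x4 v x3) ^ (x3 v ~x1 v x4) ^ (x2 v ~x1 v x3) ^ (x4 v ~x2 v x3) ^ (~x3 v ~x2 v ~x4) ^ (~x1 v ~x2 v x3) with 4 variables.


Enumerate all 16 truth assignments over 4 variables.
Test each against every clause.
Satisfying assignments found: 9.

9


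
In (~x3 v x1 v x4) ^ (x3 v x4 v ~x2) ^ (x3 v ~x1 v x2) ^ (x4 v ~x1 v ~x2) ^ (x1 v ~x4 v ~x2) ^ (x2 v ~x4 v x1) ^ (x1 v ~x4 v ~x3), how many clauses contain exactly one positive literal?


A definite clause has exactly one positive literal.
Clause 1: 2 positive -> not definite
Clause 2: 2 positive -> not definite
Clause 3: 2 positive -> not definite
Clause 4: 1 positive -> definite
Clause 5: 1 positive -> definite
Clause 6: 2 positive -> not definite
Clause 7: 1 positive -> definite
Definite clause count = 3.

3
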